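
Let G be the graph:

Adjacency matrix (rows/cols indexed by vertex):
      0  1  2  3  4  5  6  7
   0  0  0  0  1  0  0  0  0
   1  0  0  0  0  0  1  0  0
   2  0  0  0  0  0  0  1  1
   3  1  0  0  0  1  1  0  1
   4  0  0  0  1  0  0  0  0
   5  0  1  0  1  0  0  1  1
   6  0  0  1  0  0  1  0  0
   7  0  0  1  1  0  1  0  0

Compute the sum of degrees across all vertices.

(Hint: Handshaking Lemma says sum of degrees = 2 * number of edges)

Count edges: 9 edges.
By Handshaking Lemma: sum of degrees = 2 * 9 = 18.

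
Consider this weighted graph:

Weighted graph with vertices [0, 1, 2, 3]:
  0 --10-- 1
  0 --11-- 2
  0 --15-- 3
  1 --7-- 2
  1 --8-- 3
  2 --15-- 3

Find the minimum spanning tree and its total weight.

Applying Kruskal's algorithm (sort edges by weight, add if no cycle):
  Add (1,2) w=7
  Add (1,3) w=8
  Add (0,1) w=10
  Skip (0,2) w=11 (creates cycle)
  Skip (0,3) w=15 (creates cycle)
  Skip (2,3) w=15 (creates cycle)
MST weight = 25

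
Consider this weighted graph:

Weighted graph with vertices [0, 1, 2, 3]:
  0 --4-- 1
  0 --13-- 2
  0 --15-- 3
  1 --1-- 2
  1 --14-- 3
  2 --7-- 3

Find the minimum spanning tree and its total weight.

Applying Kruskal's algorithm (sort edges by weight, add if no cycle):
  Add (1,2) w=1
  Add (0,1) w=4
  Add (2,3) w=7
  Skip (0,2) w=13 (creates cycle)
  Skip (1,3) w=14 (creates cycle)
  Skip (0,3) w=15 (creates cycle)
MST weight = 12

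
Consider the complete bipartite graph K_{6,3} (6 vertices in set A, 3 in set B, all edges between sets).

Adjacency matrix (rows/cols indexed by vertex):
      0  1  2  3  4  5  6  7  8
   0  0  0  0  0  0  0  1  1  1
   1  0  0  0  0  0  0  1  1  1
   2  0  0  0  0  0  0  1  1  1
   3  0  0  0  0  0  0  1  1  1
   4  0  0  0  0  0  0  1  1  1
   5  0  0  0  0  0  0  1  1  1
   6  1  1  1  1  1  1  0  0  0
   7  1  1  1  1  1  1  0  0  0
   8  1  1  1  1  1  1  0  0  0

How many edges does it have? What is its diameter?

K_{6,3} has 6 * 3 = 18 edges.
Any vertex reaches any opposite-side vertex in 1 step; same-side vertices reach in 2 steps via any opposite-side vertex.
Diameter = 2.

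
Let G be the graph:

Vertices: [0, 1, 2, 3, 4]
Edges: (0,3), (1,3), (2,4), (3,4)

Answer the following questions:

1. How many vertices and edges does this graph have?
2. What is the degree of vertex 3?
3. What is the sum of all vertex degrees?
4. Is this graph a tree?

Count: 5 vertices, 4 edges.
Vertex 3 has neighbors [0, 1, 4], degree = 3.
Handshaking lemma: 2 * 4 = 8.
A graph is a tree iff it is connected and has exactly n-1 edges. This graph is connected (all 5 vertices in one component) and has 5-1 = 4 edges. It is a tree.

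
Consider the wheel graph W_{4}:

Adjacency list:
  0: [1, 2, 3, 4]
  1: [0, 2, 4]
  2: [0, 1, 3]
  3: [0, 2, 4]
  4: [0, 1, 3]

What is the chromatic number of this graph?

W_{4} = C_{4} plus a hub adjacent to every cycle vertex.
The outer cycle needs 2 colors (even cycle); the hub is adjacent to all of them so needs a fresh color.
Chromatic number = 2 + 1 = 3.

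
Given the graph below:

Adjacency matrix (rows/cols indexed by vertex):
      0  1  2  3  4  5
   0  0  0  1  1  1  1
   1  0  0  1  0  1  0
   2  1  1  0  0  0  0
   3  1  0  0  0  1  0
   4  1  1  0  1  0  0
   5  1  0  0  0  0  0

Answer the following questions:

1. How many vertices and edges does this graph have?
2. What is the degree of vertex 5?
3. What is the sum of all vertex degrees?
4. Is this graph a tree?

Count: 6 vertices, 7 edges.
Vertex 5 has neighbors [0], degree = 1.
Handshaking lemma: 2 * 7 = 14.
A tree on 6 vertices has 5 edges. This graph has 7 edges (2 extra). Not a tree.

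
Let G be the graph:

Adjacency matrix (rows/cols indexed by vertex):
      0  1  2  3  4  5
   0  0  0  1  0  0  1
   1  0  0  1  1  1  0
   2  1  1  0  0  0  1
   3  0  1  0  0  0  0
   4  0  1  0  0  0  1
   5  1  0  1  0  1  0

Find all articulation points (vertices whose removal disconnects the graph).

An articulation point is a vertex whose removal disconnects the graph.
Articulation points: [1]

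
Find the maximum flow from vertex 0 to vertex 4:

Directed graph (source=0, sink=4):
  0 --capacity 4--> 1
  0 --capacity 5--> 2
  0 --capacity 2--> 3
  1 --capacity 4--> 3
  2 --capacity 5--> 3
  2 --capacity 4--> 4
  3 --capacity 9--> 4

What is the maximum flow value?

Computing max flow:
  Flow on (0->1): 4/4
  Flow on (0->2): 5/5
  Flow on (0->3): 2/2
  Flow on (1->3): 4/4
  Flow on (2->3): 1/5
  Flow on (2->4): 4/4
  Flow on (3->4): 7/9
Maximum flow = 11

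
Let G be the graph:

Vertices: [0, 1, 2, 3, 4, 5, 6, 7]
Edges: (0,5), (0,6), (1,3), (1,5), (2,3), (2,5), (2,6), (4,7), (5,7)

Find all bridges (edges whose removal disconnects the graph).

A bridge is an edge whose removal increases the number of connected components.
Bridges found: (4,7), (5,7)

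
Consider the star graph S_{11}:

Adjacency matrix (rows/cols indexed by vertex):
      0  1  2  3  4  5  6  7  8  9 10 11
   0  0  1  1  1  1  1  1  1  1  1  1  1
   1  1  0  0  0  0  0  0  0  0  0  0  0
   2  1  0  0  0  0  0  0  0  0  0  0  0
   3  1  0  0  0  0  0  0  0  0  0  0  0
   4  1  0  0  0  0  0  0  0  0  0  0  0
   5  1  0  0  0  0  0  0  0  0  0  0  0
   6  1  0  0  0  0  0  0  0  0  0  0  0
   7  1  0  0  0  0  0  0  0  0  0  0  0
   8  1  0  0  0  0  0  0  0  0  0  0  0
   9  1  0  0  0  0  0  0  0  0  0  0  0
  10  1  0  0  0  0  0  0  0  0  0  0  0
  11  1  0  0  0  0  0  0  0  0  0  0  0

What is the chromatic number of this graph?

S_{11} has one hub adjacent to 11 leaves; leaves are pairwise non-adjacent.
Color the hub 0 and every leaf 1.
Chromatic number = 2.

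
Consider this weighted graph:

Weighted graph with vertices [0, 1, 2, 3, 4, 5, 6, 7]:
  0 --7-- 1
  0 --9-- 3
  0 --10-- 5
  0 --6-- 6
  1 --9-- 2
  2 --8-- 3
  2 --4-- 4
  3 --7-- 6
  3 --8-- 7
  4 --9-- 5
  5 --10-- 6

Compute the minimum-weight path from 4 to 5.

Using Dijkstra's algorithm from vertex 4:
Shortest path: 4 -> 5
Total weight: 9 = 9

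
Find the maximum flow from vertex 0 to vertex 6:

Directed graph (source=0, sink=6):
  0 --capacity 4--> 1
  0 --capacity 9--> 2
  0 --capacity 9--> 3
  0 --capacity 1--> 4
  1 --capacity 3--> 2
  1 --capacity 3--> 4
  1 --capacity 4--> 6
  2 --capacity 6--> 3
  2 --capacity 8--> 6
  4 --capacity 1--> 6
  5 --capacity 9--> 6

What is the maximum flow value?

Computing max flow:
  Flow on (0->1): 4/4
  Flow on (0->2): 8/9
  Flow on (0->4): 1/1
  Flow on (1->6): 4/4
  Flow on (2->6): 8/8
  Flow on (4->6): 1/1
Maximum flow = 13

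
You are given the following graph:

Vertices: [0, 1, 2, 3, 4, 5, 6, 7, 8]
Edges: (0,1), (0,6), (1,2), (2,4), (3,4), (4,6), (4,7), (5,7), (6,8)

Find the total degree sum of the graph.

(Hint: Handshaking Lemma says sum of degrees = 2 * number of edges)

Count edges: 9 edges.
By Handshaking Lemma: sum of degrees = 2 * 9 = 18.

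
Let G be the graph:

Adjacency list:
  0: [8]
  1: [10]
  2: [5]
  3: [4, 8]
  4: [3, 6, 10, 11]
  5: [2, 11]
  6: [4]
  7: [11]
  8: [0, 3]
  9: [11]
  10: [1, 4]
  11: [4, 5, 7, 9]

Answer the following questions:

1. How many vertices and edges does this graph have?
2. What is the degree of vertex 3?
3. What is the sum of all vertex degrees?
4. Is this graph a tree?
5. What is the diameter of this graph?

Count: 12 vertices, 11 edges.
Vertex 3 has neighbors [4, 8], degree = 2.
Handshaking lemma: 2 * 11 = 22.
A graph is a tree iff it is connected and has exactly n-1 edges. This graph is connected (all 12 vertices in one component) and has 12-1 = 11 edges. It is a tree.
Diameter (longest shortest path) = 6.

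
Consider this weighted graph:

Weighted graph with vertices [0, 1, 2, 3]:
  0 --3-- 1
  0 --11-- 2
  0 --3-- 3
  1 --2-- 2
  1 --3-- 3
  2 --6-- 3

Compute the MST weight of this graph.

Applying Kruskal's algorithm (sort edges by weight, add if no cycle):
  Add (1,2) w=2
  Add (0,3) w=3
  Add (0,1) w=3
  Skip (1,3) w=3 (creates cycle)
  Skip (2,3) w=6 (creates cycle)
  Skip (0,2) w=11 (creates cycle)
MST weight = 8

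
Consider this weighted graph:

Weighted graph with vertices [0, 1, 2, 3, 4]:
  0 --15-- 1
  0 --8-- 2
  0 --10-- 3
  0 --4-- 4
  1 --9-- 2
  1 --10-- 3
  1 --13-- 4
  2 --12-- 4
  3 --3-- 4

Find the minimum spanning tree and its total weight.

Applying Kruskal's algorithm (sort edges by weight, add if no cycle):
  Add (3,4) w=3
  Add (0,4) w=4
  Add (0,2) w=8
  Add (1,2) w=9
  Skip (0,3) w=10 (creates cycle)
  Skip (1,3) w=10 (creates cycle)
  Skip (2,4) w=12 (creates cycle)
  Skip (1,4) w=13 (creates cycle)
  Skip (0,1) w=15 (creates cycle)
MST weight = 24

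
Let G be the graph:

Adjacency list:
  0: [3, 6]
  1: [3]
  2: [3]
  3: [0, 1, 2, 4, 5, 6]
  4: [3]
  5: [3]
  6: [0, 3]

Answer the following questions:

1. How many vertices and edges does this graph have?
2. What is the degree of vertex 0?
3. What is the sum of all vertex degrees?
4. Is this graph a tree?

Count: 7 vertices, 7 edges.
Vertex 0 has neighbors [3, 6], degree = 2.
Handshaking lemma: 2 * 7 = 14.
A tree on 7 vertices has 6 edges. This graph has 7 edges (1 extra). Not a tree.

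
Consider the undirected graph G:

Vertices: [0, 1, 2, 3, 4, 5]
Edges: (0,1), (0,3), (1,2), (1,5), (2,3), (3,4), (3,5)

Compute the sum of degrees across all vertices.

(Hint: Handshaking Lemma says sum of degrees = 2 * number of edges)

Count edges: 7 edges.
By Handshaking Lemma: sum of degrees = 2 * 7 = 14.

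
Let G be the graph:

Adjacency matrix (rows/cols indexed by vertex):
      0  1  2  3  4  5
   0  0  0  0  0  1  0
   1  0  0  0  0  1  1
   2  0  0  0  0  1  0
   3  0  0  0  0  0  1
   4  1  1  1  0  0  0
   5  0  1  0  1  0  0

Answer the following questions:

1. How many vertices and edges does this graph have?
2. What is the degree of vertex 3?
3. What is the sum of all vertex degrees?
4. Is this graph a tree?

Count: 6 vertices, 5 edges.
Vertex 3 has neighbors [5], degree = 1.
Handshaking lemma: 2 * 5 = 10.
A graph is a tree iff it is connected and has exactly n-1 edges. This graph is connected (all 6 vertices in one component) and has 6-1 = 5 edges. It is a tree.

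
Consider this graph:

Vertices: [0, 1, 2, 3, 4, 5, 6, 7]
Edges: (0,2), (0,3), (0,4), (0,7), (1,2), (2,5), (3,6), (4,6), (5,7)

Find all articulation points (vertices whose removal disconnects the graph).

An articulation point is a vertex whose removal disconnects the graph.
Articulation points: [0, 2]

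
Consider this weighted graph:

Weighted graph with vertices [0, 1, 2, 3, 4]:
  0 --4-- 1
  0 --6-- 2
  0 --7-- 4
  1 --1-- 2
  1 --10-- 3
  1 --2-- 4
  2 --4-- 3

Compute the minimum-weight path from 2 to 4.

Using Dijkstra's algorithm from vertex 2:
Shortest path: 2 -> 1 -> 4
Total weight: 1 + 2 = 3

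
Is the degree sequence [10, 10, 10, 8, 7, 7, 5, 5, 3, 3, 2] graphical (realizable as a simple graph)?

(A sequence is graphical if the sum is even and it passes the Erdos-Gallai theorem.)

Sum of degrees = 70. Sum is even but fails Erdos-Gallai. The sequence is NOT graphical.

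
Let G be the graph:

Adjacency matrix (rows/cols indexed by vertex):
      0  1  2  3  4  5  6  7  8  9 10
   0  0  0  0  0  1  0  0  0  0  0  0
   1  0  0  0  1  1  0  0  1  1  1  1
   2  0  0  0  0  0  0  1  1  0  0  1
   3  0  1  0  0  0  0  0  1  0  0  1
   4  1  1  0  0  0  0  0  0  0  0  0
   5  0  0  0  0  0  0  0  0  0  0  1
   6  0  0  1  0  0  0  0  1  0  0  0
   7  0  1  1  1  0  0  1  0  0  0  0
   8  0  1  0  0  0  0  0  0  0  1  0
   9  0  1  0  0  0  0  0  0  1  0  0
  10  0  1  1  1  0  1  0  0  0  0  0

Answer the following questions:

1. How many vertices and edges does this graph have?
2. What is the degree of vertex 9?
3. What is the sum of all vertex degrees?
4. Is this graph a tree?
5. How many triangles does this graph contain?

Count: 11 vertices, 15 edges.
Vertex 9 has neighbors [1, 8], degree = 2.
Handshaking lemma: 2 * 15 = 30.
A tree on 11 vertices has 10 edges. This graph has 15 edges (5 extra). Not a tree.
Number of triangles = 4.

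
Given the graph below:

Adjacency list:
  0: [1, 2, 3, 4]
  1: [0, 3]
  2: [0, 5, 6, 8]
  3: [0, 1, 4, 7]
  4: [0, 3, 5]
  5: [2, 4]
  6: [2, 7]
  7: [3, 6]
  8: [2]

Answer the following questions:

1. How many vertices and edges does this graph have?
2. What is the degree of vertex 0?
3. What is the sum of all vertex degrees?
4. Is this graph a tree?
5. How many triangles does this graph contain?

Count: 9 vertices, 12 edges.
Vertex 0 has neighbors [1, 2, 3, 4], degree = 4.
Handshaking lemma: 2 * 12 = 24.
A tree on 9 vertices has 8 edges. This graph has 12 edges (4 extra). Not a tree.
Number of triangles = 2.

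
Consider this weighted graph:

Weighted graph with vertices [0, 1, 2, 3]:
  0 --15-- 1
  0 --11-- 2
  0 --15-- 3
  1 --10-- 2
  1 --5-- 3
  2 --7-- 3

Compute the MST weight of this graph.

Applying Kruskal's algorithm (sort edges by weight, add if no cycle):
  Add (1,3) w=5
  Add (2,3) w=7
  Skip (1,2) w=10 (creates cycle)
  Add (0,2) w=11
  Skip (0,3) w=15 (creates cycle)
  Skip (0,1) w=15 (creates cycle)
MST weight = 23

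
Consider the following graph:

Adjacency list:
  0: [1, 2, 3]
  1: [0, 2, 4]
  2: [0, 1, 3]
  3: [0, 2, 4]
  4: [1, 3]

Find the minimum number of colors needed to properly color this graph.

The graph has a maximum clique of size 3 (lower bound on chromatic number).
A valid 3-coloring: {0: 0, 1: 1, 2: 2, 3: 1, 4: 0}.
Chromatic number = 3.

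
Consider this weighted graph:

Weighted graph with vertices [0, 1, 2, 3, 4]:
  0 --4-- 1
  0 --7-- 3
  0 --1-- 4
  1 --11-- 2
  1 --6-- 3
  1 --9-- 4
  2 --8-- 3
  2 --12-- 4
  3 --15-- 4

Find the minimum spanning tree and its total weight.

Applying Kruskal's algorithm (sort edges by weight, add if no cycle):
  Add (0,4) w=1
  Add (0,1) w=4
  Add (1,3) w=6
  Skip (0,3) w=7 (creates cycle)
  Add (2,3) w=8
  Skip (1,4) w=9 (creates cycle)
  Skip (1,2) w=11 (creates cycle)
  Skip (2,4) w=12 (creates cycle)
  Skip (3,4) w=15 (creates cycle)
MST weight = 19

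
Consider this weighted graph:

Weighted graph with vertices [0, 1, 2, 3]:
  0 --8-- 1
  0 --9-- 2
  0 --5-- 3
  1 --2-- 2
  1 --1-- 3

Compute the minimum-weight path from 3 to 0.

Using Dijkstra's algorithm from vertex 3:
Shortest path: 3 -> 0
Total weight: 5 = 5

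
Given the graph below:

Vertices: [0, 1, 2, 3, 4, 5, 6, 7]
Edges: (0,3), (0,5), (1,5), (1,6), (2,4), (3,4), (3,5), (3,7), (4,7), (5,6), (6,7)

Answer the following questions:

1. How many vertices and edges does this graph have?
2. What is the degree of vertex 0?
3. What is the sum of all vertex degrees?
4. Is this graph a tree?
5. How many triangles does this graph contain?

Count: 8 vertices, 11 edges.
Vertex 0 has neighbors [3, 5], degree = 2.
Handshaking lemma: 2 * 11 = 22.
A tree on 8 vertices has 7 edges. This graph has 11 edges (4 extra). Not a tree.
Number of triangles = 3.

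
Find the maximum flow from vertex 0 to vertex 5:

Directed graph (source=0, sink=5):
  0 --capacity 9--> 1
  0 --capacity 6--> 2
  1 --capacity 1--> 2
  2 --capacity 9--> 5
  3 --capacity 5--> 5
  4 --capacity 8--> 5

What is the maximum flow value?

Computing max flow:
  Flow on (0->1): 1/9
  Flow on (0->2): 6/6
  Flow on (1->2): 1/1
  Flow on (2->5): 7/9
Maximum flow = 7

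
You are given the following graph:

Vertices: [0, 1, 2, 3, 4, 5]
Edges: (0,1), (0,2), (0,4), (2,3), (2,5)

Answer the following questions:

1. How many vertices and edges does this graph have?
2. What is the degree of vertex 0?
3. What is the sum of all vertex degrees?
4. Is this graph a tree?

Count: 6 vertices, 5 edges.
Vertex 0 has neighbors [1, 2, 4], degree = 3.
Handshaking lemma: 2 * 5 = 10.
A graph is a tree iff it is connected and has exactly n-1 edges. This graph is connected (all 6 vertices in one component) and has 6-1 = 5 edges. It is a tree.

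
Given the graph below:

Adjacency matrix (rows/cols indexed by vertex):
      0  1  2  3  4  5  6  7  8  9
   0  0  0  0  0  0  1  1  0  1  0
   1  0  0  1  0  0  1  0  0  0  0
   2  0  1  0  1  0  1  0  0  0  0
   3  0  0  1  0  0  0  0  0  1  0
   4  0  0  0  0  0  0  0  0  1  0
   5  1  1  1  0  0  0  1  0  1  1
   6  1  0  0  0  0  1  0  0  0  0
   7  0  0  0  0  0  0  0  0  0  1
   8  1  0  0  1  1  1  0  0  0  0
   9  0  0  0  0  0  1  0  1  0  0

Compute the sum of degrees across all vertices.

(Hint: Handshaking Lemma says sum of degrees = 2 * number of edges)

Count edges: 13 edges.
By Handshaking Lemma: sum of degrees = 2 * 13 = 26.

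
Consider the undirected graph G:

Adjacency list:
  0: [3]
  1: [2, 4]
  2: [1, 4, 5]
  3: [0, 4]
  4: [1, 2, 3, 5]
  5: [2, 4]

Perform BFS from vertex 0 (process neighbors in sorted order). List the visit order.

BFS from vertex 0 (neighbors processed in ascending order):
Visit order: 0, 3, 4, 1, 2, 5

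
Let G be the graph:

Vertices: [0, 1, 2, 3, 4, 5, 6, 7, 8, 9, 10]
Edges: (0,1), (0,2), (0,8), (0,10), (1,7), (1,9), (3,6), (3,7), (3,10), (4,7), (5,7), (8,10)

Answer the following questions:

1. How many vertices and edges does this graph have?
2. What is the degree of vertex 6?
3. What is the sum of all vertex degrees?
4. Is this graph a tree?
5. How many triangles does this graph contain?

Count: 11 vertices, 12 edges.
Vertex 6 has neighbors [3], degree = 1.
Handshaking lemma: 2 * 12 = 24.
A tree on 11 vertices has 10 edges. This graph has 12 edges (2 extra). Not a tree.
Number of triangles = 1.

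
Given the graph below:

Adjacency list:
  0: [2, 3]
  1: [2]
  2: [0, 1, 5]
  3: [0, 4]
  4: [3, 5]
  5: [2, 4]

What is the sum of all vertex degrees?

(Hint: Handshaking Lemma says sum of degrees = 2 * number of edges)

Count edges: 6 edges.
By Handshaking Lemma: sum of degrees = 2 * 6 = 12.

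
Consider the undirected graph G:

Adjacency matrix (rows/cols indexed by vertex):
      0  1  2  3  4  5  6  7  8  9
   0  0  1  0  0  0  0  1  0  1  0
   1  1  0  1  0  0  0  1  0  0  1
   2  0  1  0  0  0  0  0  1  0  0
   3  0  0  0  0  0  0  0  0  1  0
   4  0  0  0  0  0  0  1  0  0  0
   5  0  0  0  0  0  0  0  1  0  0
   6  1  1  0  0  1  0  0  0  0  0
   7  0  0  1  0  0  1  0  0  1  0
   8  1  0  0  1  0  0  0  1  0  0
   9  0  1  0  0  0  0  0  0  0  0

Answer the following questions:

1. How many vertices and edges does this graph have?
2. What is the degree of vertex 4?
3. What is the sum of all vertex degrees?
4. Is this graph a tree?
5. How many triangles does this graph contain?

Count: 10 vertices, 11 edges.
Vertex 4 has neighbors [6], degree = 1.
Handshaking lemma: 2 * 11 = 22.
A tree on 10 vertices has 9 edges. This graph has 11 edges (2 extra). Not a tree.
Number of triangles = 1.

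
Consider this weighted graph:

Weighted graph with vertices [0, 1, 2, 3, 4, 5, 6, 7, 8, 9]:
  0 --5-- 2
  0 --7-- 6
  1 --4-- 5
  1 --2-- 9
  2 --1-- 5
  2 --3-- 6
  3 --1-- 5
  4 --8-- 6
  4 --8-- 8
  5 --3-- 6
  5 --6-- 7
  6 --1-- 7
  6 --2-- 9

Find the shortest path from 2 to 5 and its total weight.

Using Dijkstra's algorithm from vertex 2:
Shortest path: 2 -> 5
Total weight: 1 = 1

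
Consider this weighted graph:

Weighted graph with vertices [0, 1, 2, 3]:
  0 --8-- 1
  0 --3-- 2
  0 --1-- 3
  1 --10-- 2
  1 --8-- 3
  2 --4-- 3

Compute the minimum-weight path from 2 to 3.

Using Dijkstra's algorithm from vertex 2:
Shortest path: 2 -> 3
Total weight: 4 = 4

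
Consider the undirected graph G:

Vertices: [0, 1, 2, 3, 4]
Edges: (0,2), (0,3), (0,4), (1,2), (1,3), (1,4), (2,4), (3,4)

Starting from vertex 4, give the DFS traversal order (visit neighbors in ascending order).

DFS from vertex 4 (neighbors processed in ascending order):
Visit order: 4, 0, 2, 1, 3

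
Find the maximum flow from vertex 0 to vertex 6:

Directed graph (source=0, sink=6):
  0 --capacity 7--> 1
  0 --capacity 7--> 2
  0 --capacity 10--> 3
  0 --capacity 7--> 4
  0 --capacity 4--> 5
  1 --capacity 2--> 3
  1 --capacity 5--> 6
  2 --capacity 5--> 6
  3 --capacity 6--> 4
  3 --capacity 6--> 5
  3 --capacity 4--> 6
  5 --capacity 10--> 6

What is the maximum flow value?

Computing max flow:
  Flow on (0->1): 7/7
  Flow on (0->2): 5/7
  Flow on (0->3): 8/10
  Flow on (0->5): 4/4
  Flow on (1->3): 2/2
  Flow on (1->6): 5/5
  Flow on (2->6): 5/5
  Flow on (3->5): 6/6
  Flow on (3->6): 4/4
  Flow on (5->6): 10/10
Maximum flow = 24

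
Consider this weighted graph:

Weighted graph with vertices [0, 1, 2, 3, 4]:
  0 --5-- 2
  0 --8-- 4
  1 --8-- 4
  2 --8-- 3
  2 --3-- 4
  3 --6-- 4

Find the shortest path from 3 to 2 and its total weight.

Using Dijkstra's algorithm from vertex 3:
Shortest path: 3 -> 2
Total weight: 8 = 8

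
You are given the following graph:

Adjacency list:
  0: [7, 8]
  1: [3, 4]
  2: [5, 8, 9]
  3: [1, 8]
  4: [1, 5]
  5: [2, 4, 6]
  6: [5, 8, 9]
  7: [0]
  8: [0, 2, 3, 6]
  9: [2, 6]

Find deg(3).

Vertex 3 has neighbors [1, 8], so deg(3) = 2.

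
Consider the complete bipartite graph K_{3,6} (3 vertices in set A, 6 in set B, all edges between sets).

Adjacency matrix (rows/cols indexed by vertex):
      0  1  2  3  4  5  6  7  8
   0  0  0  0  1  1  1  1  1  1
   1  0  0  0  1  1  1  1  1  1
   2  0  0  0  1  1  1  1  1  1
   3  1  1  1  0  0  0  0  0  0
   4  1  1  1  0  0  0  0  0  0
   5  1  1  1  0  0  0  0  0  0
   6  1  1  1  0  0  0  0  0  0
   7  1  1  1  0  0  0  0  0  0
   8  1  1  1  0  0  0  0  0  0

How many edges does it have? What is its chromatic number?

K_{3,6} has 3 * 6 = 18 edges.
Bipartite graphs have chromatic number 2 (color each partition differently).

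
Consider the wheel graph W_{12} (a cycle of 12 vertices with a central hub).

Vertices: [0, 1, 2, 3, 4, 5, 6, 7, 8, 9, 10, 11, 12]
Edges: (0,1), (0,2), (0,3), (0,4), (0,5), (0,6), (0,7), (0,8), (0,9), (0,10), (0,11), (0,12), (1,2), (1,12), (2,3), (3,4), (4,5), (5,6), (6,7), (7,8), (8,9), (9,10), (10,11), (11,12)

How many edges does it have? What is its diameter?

Wheel graph W_{12}: 12 cycle edges + 12 spoke edges = 24 edges.
The hub is distance 1 from all cycle vertices. Max distance between cycle vertices through hub is 2.
Diameter = 2.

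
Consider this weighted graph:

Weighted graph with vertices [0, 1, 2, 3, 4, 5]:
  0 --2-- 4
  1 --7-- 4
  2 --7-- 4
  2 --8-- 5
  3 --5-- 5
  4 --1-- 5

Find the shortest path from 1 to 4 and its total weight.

Using Dijkstra's algorithm from vertex 1:
Shortest path: 1 -> 4
Total weight: 7 = 7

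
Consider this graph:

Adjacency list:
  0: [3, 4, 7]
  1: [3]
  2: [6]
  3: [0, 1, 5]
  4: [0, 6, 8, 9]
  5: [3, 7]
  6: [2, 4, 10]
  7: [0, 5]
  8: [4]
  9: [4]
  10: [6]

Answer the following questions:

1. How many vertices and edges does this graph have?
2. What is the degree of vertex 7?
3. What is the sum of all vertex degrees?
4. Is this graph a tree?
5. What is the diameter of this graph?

Count: 11 vertices, 11 edges.
Vertex 7 has neighbors [0, 5], degree = 2.
Handshaking lemma: 2 * 11 = 22.
A tree on 11 vertices has 10 edges. This graph has 11 edges (1 extra). Not a tree.
Diameter (longest shortest path) = 5.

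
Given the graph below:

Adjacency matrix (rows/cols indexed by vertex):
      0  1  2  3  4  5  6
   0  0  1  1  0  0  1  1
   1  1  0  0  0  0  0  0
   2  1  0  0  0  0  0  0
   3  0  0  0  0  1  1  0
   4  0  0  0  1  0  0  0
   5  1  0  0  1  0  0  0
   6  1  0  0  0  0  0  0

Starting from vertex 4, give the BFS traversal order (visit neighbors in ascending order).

BFS from vertex 4 (neighbors processed in ascending order):
Visit order: 4, 3, 5, 0, 1, 2, 6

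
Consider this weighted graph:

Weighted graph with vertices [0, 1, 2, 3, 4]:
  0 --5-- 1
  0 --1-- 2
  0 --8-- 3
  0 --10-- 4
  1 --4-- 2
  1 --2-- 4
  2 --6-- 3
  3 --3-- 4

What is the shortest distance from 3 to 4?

Using Dijkstra's algorithm from vertex 3:
Shortest path: 3 -> 4
Total weight: 3 = 3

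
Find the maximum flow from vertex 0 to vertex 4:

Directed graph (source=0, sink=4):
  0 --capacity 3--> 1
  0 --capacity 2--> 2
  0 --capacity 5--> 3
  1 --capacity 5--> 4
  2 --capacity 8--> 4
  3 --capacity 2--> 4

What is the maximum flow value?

Computing max flow:
  Flow on (0->1): 3/3
  Flow on (0->2): 2/2
  Flow on (0->3): 2/5
  Flow on (1->4): 3/5
  Flow on (2->4): 2/8
  Flow on (3->4): 2/2
Maximum flow = 7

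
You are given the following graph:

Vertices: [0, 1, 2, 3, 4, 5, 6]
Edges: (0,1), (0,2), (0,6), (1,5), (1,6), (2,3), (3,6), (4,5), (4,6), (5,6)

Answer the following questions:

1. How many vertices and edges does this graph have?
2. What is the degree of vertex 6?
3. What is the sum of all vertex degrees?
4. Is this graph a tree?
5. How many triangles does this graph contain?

Count: 7 vertices, 10 edges.
Vertex 6 has neighbors [0, 1, 3, 4, 5], degree = 5.
Handshaking lemma: 2 * 10 = 20.
A tree on 7 vertices has 6 edges. This graph has 10 edges (4 extra). Not a tree.
Number of triangles = 3.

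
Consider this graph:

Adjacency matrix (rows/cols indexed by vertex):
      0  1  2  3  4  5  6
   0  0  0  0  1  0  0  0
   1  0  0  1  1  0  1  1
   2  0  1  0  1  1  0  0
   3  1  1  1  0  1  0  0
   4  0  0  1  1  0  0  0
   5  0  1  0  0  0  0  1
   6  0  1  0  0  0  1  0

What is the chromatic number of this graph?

The graph has a maximum clique of size 3 (lower bound on chromatic number).
A valid 3-coloring: {0: 0, 1: 0, 2: 2, 3: 1, 4: 0, 5: 1, 6: 2}.
Chromatic number = 3.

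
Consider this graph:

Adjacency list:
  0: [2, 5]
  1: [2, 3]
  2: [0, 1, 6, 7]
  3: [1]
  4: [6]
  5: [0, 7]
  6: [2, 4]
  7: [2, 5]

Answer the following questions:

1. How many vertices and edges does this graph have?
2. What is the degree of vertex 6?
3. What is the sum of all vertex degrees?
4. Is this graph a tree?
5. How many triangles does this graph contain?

Count: 8 vertices, 8 edges.
Vertex 6 has neighbors [2, 4], degree = 2.
Handshaking lemma: 2 * 8 = 16.
A tree on 8 vertices has 7 edges. This graph has 8 edges (1 extra). Not a tree.
Number of triangles = 0.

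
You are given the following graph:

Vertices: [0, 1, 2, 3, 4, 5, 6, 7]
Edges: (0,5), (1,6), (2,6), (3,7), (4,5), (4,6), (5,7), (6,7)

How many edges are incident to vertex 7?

Vertex 7 has neighbors [3, 5, 6], so deg(7) = 3.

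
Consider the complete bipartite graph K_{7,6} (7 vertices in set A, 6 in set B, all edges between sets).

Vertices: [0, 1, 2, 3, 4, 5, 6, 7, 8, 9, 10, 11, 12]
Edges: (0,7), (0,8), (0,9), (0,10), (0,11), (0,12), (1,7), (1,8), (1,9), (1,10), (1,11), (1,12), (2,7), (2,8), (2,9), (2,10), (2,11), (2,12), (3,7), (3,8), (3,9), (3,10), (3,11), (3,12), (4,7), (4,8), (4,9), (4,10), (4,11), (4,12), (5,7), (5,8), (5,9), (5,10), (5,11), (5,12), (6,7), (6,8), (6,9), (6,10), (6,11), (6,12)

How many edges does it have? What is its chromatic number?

K_{7,6} has 7 * 6 = 42 edges.
Bipartite graphs have chromatic number 2 (color each partition differently).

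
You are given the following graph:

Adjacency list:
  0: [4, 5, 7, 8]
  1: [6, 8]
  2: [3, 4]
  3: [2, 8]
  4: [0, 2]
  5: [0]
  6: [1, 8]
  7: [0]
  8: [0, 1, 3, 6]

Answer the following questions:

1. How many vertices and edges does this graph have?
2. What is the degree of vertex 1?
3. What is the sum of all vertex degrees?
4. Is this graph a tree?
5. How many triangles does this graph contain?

Count: 9 vertices, 10 edges.
Vertex 1 has neighbors [6, 8], degree = 2.
Handshaking lemma: 2 * 10 = 20.
A tree on 9 vertices has 8 edges. This graph has 10 edges (2 extra). Not a tree.
Number of triangles = 1.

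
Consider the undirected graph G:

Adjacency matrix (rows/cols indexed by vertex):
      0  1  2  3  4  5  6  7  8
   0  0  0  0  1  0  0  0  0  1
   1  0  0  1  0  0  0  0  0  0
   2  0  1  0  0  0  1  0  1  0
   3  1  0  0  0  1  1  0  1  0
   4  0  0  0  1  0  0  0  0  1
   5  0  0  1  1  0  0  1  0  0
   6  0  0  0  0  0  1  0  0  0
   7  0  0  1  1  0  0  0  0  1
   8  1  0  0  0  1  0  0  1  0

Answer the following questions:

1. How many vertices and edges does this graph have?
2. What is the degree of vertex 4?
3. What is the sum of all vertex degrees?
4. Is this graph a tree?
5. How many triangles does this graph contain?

Count: 9 vertices, 11 edges.
Vertex 4 has neighbors [3, 8], degree = 2.
Handshaking lemma: 2 * 11 = 22.
A tree on 9 vertices has 8 edges. This graph has 11 edges (3 extra). Not a tree.
Number of triangles = 0.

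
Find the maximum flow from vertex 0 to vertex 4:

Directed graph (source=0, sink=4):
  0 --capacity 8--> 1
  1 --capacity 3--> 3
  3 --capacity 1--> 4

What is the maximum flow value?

Computing max flow:
  Flow on (0->1): 1/8
  Flow on (1->3): 1/3
  Flow on (3->4): 1/1
Maximum flow = 1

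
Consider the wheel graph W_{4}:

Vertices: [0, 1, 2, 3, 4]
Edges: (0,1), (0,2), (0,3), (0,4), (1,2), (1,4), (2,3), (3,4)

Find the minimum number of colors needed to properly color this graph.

W_{4} = C_{4} plus a hub adjacent to every cycle vertex.
The outer cycle needs 2 colors (even cycle); the hub is adjacent to all of them so needs a fresh color.
Chromatic number = 2 + 1 = 3.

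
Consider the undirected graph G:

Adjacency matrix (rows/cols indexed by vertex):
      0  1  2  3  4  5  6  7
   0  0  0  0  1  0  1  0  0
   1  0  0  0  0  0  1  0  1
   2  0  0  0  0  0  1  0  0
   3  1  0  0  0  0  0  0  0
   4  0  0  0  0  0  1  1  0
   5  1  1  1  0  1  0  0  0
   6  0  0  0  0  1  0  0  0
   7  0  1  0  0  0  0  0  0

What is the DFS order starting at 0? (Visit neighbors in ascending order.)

DFS from vertex 0 (neighbors processed in ascending order):
Visit order: 0, 3, 5, 1, 7, 2, 4, 6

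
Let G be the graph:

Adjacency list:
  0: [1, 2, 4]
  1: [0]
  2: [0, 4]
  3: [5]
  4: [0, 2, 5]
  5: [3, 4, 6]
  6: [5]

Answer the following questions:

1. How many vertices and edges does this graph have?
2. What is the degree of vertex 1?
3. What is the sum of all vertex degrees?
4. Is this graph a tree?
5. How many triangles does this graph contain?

Count: 7 vertices, 7 edges.
Vertex 1 has neighbors [0], degree = 1.
Handshaking lemma: 2 * 7 = 14.
A tree on 7 vertices has 6 edges. This graph has 7 edges (1 extra). Not a tree.
Number of triangles = 1.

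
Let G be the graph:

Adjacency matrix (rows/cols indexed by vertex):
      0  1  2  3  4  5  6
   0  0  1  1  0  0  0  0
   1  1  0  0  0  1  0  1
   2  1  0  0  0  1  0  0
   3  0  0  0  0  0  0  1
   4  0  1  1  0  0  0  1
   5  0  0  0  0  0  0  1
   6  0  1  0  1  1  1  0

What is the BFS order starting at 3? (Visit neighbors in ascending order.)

BFS from vertex 3 (neighbors processed in ascending order):
Visit order: 3, 6, 1, 4, 5, 0, 2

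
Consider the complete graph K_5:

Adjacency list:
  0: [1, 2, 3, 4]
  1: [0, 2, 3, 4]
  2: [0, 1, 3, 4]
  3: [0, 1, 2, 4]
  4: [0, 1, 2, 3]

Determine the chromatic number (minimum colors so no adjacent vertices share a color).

In K_5, every vertex is adjacent to every other vertex.
Each vertex needs a unique color.
Chromatic number = 5.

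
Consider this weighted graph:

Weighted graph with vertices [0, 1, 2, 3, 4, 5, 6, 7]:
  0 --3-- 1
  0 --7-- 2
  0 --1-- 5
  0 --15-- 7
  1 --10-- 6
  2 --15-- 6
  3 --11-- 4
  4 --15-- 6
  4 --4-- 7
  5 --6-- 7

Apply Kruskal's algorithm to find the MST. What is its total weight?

Applying Kruskal's algorithm (sort edges by weight, add if no cycle):
  Add (0,5) w=1
  Add (0,1) w=3
  Add (4,7) w=4
  Add (5,7) w=6
  Add (0,2) w=7
  Add (1,6) w=10
  Add (3,4) w=11
  Skip (0,7) w=15 (creates cycle)
  Skip (2,6) w=15 (creates cycle)
  Skip (4,6) w=15 (creates cycle)
MST weight = 42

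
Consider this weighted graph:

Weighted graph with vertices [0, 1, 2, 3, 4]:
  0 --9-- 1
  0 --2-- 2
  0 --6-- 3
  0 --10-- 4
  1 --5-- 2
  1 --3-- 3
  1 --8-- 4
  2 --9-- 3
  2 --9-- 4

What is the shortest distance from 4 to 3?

Using Dijkstra's algorithm from vertex 4:
Shortest path: 4 -> 1 -> 3
Total weight: 8 + 3 = 11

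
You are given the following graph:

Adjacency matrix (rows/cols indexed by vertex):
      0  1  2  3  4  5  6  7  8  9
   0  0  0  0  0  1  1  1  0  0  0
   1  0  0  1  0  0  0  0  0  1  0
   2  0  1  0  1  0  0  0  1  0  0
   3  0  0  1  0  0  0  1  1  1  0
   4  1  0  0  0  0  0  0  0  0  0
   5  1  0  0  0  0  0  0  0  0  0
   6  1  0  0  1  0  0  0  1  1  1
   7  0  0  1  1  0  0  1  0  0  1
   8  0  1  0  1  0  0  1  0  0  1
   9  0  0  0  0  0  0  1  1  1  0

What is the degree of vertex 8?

Vertex 8 has neighbors [1, 3, 6, 9], so deg(8) = 4.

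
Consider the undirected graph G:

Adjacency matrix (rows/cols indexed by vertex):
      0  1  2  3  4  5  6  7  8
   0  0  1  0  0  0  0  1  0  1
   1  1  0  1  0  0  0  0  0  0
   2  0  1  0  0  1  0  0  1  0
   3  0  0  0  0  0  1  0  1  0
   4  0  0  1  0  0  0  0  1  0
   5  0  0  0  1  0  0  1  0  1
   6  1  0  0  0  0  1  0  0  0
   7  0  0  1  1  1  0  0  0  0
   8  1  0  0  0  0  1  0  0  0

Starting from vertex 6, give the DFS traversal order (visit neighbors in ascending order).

DFS from vertex 6 (neighbors processed in ascending order):
Visit order: 6, 0, 1, 2, 4, 7, 3, 5, 8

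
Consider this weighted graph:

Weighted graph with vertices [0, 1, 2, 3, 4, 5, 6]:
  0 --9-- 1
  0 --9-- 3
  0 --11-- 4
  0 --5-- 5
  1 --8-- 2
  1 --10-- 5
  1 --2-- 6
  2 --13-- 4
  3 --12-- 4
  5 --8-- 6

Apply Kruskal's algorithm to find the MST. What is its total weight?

Applying Kruskal's algorithm (sort edges by weight, add if no cycle):
  Add (1,6) w=2
  Add (0,5) w=5
  Add (1,2) w=8
  Add (5,6) w=8
  Skip (0,1) w=9 (creates cycle)
  Add (0,3) w=9
  Skip (1,5) w=10 (creates cycle)
  Add (0,4) w=11
  Skip (3,4) w=12 (creates cycle)
  Skip (2,4) w=13 (creates cycle)
MST weight = 43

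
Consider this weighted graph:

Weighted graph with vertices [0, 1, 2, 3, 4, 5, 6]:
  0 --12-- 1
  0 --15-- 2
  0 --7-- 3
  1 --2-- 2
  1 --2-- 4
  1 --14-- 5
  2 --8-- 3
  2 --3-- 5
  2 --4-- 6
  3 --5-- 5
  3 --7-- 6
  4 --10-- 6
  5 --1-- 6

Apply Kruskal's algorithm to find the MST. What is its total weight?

Applying Kruskal's algorithm (sort edges by weight, add if no cycle):
  Add (5,6) w=1
  Add (1,2) w=2
  Add (1,4) w=2
  Add (2,5) w=3
  Skip (2,6) w=4 (creates cycle)
  Add (3,5) w=5
  Add (0,3) w=7
  Skip (3,6) w=7 (creates cycle)
  Skip (2,3) w=8 (creates cycle)
  Skip (4,6) w=10 (creates cycle)
  Skip (0,1) w=12 (creates cycle)
  Skip (1,5) w=14 (creates cycle)
  Skip (0,2) w=15 (creates cycle)
MST weight = 20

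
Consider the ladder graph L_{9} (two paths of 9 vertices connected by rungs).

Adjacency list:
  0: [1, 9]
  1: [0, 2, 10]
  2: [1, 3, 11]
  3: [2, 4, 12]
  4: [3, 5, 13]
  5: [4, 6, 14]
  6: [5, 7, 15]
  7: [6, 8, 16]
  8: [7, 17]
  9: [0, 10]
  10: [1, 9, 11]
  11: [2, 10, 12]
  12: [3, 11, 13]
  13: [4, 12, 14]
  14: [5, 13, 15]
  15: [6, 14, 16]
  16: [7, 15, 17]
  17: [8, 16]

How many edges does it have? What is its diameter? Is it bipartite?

Ladder graph L_{9}: 9 rungs + 2 * (9-1) path edges = 9 + 16 = 25 edges.
Diameter = 9.
Ladder graphs are bipartite (alternating coloring along each path).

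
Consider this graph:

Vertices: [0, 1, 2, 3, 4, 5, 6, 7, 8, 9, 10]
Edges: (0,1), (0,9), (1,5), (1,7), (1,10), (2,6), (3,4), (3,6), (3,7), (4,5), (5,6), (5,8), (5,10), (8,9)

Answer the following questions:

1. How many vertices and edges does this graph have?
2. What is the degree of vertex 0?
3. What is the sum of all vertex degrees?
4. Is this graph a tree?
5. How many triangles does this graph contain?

Count: 11 vertices, 14 edges.
Vertex 0 has neighbors [1, 9], degree = 2.
Handshaking lemma: 2 * 14 = 28.
A tree on 11 vertices has 10 edges. This graph has 14 edges (4 extra). Not a tree.
Number of triangles = 1.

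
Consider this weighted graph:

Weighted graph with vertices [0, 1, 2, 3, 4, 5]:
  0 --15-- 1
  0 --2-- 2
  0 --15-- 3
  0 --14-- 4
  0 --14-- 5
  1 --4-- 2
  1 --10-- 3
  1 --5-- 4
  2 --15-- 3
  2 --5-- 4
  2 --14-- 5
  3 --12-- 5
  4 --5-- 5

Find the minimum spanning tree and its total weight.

Applying Kruskal's algorithm (sort edges by weight, add if no cycle):
  Add (0,2) w=2
  Add (1,2) w=4
  Add (1,4) w=5
  Skip (2,4) w=5 (creates cycle)
  Add (4,5) w=5
  Add (1,3) w=10
  Skip (3,5) w=12 (creates cycle)
  Skip (0,5) w=14 (creates cycle)
  Skip (0,4) w=14 (creates cycle)
  Skip (2,5) w=14 (creates cycle)
  Skip (0,3) w=15 (creates cycle)
  Skip (0,1) w=15 (creates cycle)
  Skip (2,3) w=15 (creates cycle)
MST weight = 26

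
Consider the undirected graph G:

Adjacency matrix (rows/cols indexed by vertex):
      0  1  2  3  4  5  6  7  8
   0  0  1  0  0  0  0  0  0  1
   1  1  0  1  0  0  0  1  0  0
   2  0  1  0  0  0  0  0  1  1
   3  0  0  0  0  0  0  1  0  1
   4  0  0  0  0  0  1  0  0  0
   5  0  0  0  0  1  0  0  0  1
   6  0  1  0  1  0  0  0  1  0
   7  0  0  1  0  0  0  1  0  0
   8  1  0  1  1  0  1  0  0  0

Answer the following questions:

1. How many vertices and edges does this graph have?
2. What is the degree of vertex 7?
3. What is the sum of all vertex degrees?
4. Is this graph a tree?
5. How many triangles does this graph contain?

Count: 9 vertices, 11 edges.
Vertex 7 has neighbors [2, 6], degree = 2.
Handshaking lemma: 2 * 11 = 22.
A tree on 9 vertices has 8 edges. This graph has 11 edges (3 extra). Not a tree.
Number of triangles = 0.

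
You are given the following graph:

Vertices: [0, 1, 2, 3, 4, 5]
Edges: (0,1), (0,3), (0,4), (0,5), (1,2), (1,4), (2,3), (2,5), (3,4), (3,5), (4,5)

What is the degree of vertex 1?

Vertex 1 has neighbors [0, 2, 4], so deg(1) = 3.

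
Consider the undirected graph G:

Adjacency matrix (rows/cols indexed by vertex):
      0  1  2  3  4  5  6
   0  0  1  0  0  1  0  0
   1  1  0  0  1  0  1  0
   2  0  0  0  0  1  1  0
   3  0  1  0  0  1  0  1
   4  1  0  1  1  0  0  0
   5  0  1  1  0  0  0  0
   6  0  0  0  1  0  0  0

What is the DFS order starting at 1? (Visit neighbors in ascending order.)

DFS from vertex 1 (neighbors processed in ascending order):
Visit order: 1, 0, 4, 2, 5, 3, 6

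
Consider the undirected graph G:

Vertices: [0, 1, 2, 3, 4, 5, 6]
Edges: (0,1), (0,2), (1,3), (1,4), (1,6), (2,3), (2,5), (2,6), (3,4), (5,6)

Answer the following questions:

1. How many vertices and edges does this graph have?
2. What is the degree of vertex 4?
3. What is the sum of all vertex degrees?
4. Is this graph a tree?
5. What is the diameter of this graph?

Count: 7 vertices, 10 edges.
Vertex 4 has neighbors [1, 3], degree = 2.
Handshaking lemma: 2 * 10 = 20.
A tree on 7 vertices has 6 edges. This graph has 10 edges (4 extra). Not a tree.
Diameter (longest shortest path) = 3.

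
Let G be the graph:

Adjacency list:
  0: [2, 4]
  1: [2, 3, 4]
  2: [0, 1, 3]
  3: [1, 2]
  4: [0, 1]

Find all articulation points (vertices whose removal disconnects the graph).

No articulation points. The graph is biconnected.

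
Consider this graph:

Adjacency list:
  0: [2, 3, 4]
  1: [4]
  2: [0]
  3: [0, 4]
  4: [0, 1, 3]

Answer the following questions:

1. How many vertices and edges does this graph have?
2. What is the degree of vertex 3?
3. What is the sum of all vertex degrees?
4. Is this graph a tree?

Count: 5 vertices, 5 edges.
Vertex 3 has neighbors [0, 4], degree = 2.
Handshaking lemma: 2 * 5 = 10.
A tree on 5 vertices has 4 edges. This graph has 5 edges (1 extra). Not a tree.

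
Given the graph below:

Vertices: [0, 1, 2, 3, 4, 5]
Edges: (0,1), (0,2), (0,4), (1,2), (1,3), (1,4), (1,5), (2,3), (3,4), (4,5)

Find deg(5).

Vertex 5 has neighbors [1, 4], so deg(5) = 2.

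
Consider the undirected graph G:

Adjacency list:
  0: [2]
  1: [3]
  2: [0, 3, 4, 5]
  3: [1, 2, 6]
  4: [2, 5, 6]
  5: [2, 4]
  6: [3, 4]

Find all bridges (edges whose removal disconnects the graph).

A bridge is an edge whose removal increases the number of connected components.
Bridges found: (0,2), (1,3)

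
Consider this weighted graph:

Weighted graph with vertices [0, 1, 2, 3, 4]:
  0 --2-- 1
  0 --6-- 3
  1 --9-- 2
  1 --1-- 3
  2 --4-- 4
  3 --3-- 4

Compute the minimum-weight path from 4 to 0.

Using Dijkstra's algorithm from vertex 4:
Shortest path: 4 -> 3 -> 1 -> 0
Total weight: 3 + 1 + 2 = 6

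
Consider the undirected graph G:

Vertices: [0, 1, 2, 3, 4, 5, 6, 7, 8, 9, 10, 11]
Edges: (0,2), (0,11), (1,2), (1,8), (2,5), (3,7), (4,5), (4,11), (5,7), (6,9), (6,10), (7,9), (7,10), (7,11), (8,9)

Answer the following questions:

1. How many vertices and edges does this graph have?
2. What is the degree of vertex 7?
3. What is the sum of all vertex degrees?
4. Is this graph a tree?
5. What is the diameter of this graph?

Count: 12 vertices, 15 edges.
Vertex 7 has neighbors [3, 5, 9, 10, 11], degree = 5.
Handshaking lemma: 2 * 15 = 30.
A tree on 12 vertices has 11 edges. This graph has 15 edges (4 extra). Not a tree.
Diameter (longest shortest path) = 4.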